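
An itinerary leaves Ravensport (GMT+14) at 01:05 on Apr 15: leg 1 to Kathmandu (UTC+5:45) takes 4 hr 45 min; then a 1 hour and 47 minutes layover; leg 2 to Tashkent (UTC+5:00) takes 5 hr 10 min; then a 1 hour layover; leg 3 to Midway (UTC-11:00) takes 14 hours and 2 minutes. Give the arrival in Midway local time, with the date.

02:49 on April 15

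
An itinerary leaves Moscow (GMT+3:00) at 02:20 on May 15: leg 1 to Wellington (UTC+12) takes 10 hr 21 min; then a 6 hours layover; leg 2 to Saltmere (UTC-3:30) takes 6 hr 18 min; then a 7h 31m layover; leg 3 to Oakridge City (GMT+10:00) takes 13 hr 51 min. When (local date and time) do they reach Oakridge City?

05:21 on May 17

Convert departure to UTC: 02:20 − 3:00 = 23:20 UTC on May 14.
Add 10 hours 21 minutes leg 1 → 09:41 UTC (May 15).
Add 6 hours layover in Wellington → 15:41 UTC.
Add 6 hours 18 minutes leg 2 → 21:59 UTC.
Add 7 hours and 31 minutes layover in Saltmere → 05:30 UTC (May 16).
Add 13 hours and 51 minutes leg 3 → 19:21 UTC.
Oakridge City is UTC+10:00, so local arrival = 19:21 + 10:00 = 05:21 on May 17.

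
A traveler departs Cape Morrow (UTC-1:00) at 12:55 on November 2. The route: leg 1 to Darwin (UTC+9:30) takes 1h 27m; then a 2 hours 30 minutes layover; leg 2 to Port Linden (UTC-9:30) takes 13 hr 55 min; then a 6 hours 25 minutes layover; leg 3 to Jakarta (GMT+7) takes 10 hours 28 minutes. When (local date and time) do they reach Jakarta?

Convert departure to UTC: 12:55 + 1:00 = 13:55 UTC on Nov 2.
Add 1 hour and 27 minutes leg 1 → 15:22 UTC.
Add 2 hours 30 minutes layover in Darwin → 17:52 UTC.
Add 13 hours and 55 minutes leg 2 → 07:47 UTC (Nov 3).
Add 6 hours 25 minutes layover in Port Linden → 14:12 UTC.
Add 10 hours and 28 minutes leg 3 → 00:40 UTC (Nov 4).
Jakarta is UTC+7:00, so local arrival = 00:40 + 7:00 = 07:40 on Nov 4.

07:40 on November 4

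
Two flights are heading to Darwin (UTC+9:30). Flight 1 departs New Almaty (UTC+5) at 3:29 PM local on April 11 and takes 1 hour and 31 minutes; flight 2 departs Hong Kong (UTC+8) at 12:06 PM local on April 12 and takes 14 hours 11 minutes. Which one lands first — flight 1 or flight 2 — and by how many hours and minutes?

the first, by 30 hours 17 minutes

Flight 1 in UTC: 3:29 PM − 5:00 = 10:29 AM on Apr 11.
+1 hour 31 minutes → arrive 12:00 PM UTC on Apr 11.
Flight 2 in UTC: 12:06 PM − 8:00 = 4:06 AM on Apr 12.
+14 hours and 11 minutes → arrive 6:17 PM UTC on Apr 12.
Flight 1 lands earlier by 30 hours 17 minutes.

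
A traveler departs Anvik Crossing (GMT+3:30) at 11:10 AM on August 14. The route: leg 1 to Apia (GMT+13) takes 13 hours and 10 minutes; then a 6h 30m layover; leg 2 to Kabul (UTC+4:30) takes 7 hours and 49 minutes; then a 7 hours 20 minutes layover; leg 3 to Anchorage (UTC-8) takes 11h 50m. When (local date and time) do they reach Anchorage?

10:19 PM on Aug 15

Convert departure to UTC: 11:10 AM − 3:30 = 7:40 AM UTC on Aug 14.
Add 13 hours and 10 minutes leg 1 → 8:50 PM UTC.
Add 6 hours 30 minutes layover in Apia → 3:20 AM UTC (Aug 15).
Add 7 hours and 49 minutes leg 2 → 11:09 AM UTC.
Add 7 hours and 20 minutes layover in Kabul → 6:29 PM UTC.
Add 11 hours and 50 minutes leg 3 → 6:19 AM UTC (Aug 16).
Anchorage is UTC−8:00, so local arrival = 6:19 AM − 8:00 = 10:19 PM on Aug 15.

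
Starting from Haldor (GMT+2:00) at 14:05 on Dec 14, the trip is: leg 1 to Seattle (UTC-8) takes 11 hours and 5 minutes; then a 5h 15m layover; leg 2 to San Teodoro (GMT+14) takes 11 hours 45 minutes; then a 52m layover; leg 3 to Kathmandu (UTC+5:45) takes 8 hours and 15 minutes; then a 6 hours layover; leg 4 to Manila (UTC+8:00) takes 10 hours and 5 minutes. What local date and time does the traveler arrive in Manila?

01:22 on December 17

Convert departure to UTC: 14:05 − 2:00 = 12:05 UTC on Dec 14.
Add 11 hours 5 minutes leg 1 → 23:10 UTC.
Add 5 hours 15 minutes layover in Seattle → 04:25 UTC (Dec 15).
Add 11 hours and 45 minutes leg 2 → 16:10 UTC.
Add 52 minutes layover in San Teodoro → 17:02 UTC.
Add 8 hours and 15 minutes leg 3 → 01:17 UTC (Dec 16).
Add 6 hours layover in Kathmandu → 07:17 UTC.
Add 10 hours 5 minutes leg 4 → 17:22 UTC.
Manila is UTC+8:00, so local arrival = 17:22 + 8:00 = 01:22 on Dec 17.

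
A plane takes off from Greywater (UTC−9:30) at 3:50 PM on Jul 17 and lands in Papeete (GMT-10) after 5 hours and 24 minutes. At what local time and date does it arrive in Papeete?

Papeete is 0:30 behind Greywater.
After 5 hours 24 minutes it is 9:14 PM in Greywater.
Shift by the zone difference: 9:14 PM − 0:30 = 8:44 PM on Jul 17 in Papeete.

8:44 PM on Jul 17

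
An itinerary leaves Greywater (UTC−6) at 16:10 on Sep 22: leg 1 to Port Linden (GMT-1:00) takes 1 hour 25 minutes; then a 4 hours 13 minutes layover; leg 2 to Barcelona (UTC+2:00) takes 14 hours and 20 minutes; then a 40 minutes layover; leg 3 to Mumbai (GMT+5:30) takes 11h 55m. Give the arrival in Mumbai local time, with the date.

Convert departure to UTC: 16:10 + 6:00 = 22:10 UTC on Sep 22.
Add 1 hour 25 minutes leg 1 → 23:35 UTC.
Add 4 hours 13 minutes layover in Port Linden → 03:48 UTC (Sep 23).
Add 14 hours 20 minutes leg 2 → 18:08 UTC.
Add 40 minutes layover in Barcelona → 18:48 UTC.
Add 11 hours and 55 minutes leg 3 → 06:43 UTC (Sep 24).
Mumbai is UTC+5:30, so local arrival = 06:43 + 5:30 = 12:13 on Sep 24.

12:13 on Sep 24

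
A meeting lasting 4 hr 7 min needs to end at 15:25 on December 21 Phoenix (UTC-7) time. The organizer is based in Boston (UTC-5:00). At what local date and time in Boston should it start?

13:18 on December 21

Target end time in UTC: 15:25 + 7:00 = 22:25 on Dec 21.
Subtract 4 hours and 7 minutes → start 18:18 UTC on Dec 21.
Boston is UTC−5:00: 18:18 − 5:00 = 13:18 on Dec 21.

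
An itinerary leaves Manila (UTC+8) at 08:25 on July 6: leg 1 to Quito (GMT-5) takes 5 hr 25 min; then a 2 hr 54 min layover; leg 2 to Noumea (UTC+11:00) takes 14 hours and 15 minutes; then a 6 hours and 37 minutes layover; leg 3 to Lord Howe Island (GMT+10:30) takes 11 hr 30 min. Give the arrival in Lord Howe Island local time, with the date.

03:36 on July 8

Convert departure to UTC: 08:25 − 8:00 = 00:25 UTC on Jul 6.
Add 5 hours and 25 minutes leg 1 → 05:50 UTC.
Add 2 hours 54 minutes layover in Quito → 08:44 UTC.
Add 14 hours and 15 minutes leg 2 → 22:59 UTC.
Add 6 hours 37 minutes layover in Noumea → 05:36 UTC (Jul 7).
Add 11 hours 30 minutes leg 3 → 17:06 UTC.
Lord Howe Island is UTC+10:30, so local arrival = 17:06 + 10:30 = 03:36 on Jul 8.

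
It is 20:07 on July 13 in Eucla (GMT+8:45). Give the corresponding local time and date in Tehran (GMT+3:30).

Tehran is 5:15 behind Eucla.
Shift by the zone difference: 20:07 − 5:15 = 14:52 on Jul 13 in Tehran.

14:52 on Jul 13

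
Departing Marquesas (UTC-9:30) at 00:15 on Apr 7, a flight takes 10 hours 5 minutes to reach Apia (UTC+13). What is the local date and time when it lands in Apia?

08:50 on April 8

Convert departure to UTC: 00:15 + 9:30 = 09:45 UTC on Apr 7.
Add 10 hours and 5 minutes travel time → 19:50 UTC.
Apia is UTC+13:00, so local arrival = 19:50 + 13:00 = 08:50 on Apr 8.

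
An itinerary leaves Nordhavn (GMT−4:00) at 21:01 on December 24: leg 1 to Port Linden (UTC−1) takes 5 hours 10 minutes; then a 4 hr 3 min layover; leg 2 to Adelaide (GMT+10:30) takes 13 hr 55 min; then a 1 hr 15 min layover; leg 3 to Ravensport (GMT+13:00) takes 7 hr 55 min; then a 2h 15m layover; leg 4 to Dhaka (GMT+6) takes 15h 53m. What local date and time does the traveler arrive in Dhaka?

Convert departure to UTC: 21:01 + 4:00 = 01:01 UTC on Dec 25.
Add 5 hours and 10 minutes leg 1 → 06:11 UTC.
Add 4 hours 3 minutes layover in Port Linden → 10:14 UTC.
Add 13 hours 55 minutes leg 2 → 00:09 UTC (Dec 26).
Add 1 hour 15 minutes layover in Adelaide → 01:24 UTC.
Add 7 hours 55 minutes leg 3 → 09:19 UTC.
Add 2 hours 15 minutes layover in Ravensport → 11:34 UTC.
Add 15 hours and 53 minutes leg 4 → 03:27 UTC (Dec 27).
Dhaka is UTC+6:00, so local arrival = 03:27 + 6:00 = 09:27 on Dec 27.

09:27 on Dec 27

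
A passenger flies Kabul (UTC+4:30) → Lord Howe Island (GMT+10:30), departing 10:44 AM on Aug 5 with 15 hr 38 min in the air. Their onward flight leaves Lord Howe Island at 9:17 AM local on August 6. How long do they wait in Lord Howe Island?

55 minutes

Convert departure to UTC: 10:44 AM − 4:30 = 6:14 AM UTC on Aug 5.
Add 15 hours 38 minutes flight time → 9:52 PM UTC.
Lord Howe Island is UTC+10:30, so local arrival = 9:52 PM + 10:30 = 8:22 AM on Aug 6.
Layover = 9:17 AM − 8:22 AM = 55 minutes.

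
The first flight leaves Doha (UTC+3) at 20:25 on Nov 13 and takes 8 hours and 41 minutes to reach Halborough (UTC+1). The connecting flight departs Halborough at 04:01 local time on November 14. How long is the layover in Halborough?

55 minutes

Convert departure to UTC: 20:25 − 3:00 = 17:25 UTC on Nov 13.
Add 8 hours 41 minutes flight time → 02:06 UTC (Nov 14).
Halborough is UTC+1:00, so local arrival = 02:06 + 1:00 = 03:06 on Nov 14.
Layover = 04:01 − 03:06 = 55 minutes.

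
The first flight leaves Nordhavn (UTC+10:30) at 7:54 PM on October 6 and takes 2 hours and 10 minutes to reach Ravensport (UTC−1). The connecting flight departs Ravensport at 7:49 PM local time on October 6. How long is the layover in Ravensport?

9 hours 15 minutes

Convert departure to UTC: 7:54 PM − 10:30 = 9:24 AM UTC on Oct 6.
Add 2 hours 10 minutes flight time → 11:34 AM UTC.
Ravensport is UTC−1:00, so local arrival = 11:34 AM − 1:00 = 10:34 AM on Oct 6.
Layover = 7:49 PM − 10:34 AM = 9 hours 15 minutes.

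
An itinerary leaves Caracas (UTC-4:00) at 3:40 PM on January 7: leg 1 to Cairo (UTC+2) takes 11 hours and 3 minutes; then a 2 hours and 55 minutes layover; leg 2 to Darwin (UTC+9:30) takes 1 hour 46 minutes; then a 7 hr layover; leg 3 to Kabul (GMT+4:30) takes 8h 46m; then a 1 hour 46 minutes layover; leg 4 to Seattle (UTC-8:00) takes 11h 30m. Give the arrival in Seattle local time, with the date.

Convert departure to UTC: 3:40 PM + 4:00 = 7:40 PM UTC on Jan 7.
Add 11 hours 3 minutes leg 1 → 6:43 AM UTC (Jan 8).
Add 2 hours and 55 minutes layover in Cairo → 9:38 AM UTC.
Add 1 hour and 46 minutes leg 2 → 11:24 AM UTC.
Add 7 hours layover in Darwin → 6:24 PM UTC.
Add 8 hours 46 minutes leg 3 → 3:10 AM UTC (Jan 9).
Add 1 hour 46 minutes layover in Kabul → 4:56 AM UTC.
Add 11 hours and 30 minutes leg 4 → 4:26 PM UTC.
Seattle is UTC−8:00, so local arrival = 4:26 PM − 8:00 = 8:26 AM on Jan 9.

8:26 AM on Jan 9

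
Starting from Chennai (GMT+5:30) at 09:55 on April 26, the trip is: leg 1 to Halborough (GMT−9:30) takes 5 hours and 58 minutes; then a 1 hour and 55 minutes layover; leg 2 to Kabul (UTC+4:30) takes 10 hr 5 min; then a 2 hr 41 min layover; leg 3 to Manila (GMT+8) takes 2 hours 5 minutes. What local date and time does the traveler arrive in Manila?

Convert departure to UTC: 09:55 − 5:30 = 04:25 UTC on Apr 26.
Add 5 hours 58 minutes leg 1 → 10:23 UTC.
Add 1 hour and 55 minutes layover in Halborough → 12:18 UTC.
Add 10 hours and 5 minutes leg 2 → 22:23 UTC.
Add 2 hours 41 minutes layover in Kabul → 01:04 UTC (Apr 27).
Add 2 hours and 5 minutes leg 3 → 03:09 UTC.
Manila is UTC+8:00, so local arrival = 03:09 + 8:00 = 11:09 on Apr 27.

11:09 on Apr 27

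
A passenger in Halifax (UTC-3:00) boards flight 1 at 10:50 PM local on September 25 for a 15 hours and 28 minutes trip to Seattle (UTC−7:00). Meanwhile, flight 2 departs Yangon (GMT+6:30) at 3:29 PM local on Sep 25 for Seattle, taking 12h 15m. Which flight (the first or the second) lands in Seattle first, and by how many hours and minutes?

the second, by 20 hours 4 minutes

Flight 1 in UTC: 10:50 PM + 3:00 = 1:50 AM on Sep 26.
+15 hours and 28 minutes → arrive 5:18 PM UTC on Sep 26.
Flight 2 in UTC: 3:29 PM − 6:30 = 8:59 AM on Sep 25.
+12 hours and 15 minutes → arrive 9:14 PM UTC on Sep 25.
Flight 2 lands earlier by 20 hours 4 minutes.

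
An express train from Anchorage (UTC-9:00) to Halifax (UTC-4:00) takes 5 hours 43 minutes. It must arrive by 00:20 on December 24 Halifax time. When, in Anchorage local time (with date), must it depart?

Target arrival in UTC: 00:20 + 4:00 = 04:20 on Dec 24.
Subtract 5 hours and 43 minutes → departure 22:37 UTC on Dec 23.
Anchorage is UTC−9:00: 22:37 − 9:00 = 13:37 on Dec 23.

13:37 on Dec 23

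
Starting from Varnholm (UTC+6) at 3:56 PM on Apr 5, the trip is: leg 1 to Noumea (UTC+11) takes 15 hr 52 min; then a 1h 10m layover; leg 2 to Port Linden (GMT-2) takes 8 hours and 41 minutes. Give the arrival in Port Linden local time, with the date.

Convert departure to UTC: 3:56 PM − 6:00 = 9:56 AM UTC on Apr 5.
Add 15 hours and 52 minutes leg 1 → 1:48 AM UTC (Apr 6).
Add 1 hour and 10 minutes layover in Noumea → 2:58 AM UTC.
Add 8 hours 41 minutes leg 2 → 11:39 AM UTC.
Port Linden is UTC−2:00, so local arrival = 11:39 AM − 2:00 = 9:39 AM on Apr 6.

9:39 AM on April 6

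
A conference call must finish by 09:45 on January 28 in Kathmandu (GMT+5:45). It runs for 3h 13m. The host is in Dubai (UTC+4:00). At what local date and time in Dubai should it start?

04:47 on Jan 28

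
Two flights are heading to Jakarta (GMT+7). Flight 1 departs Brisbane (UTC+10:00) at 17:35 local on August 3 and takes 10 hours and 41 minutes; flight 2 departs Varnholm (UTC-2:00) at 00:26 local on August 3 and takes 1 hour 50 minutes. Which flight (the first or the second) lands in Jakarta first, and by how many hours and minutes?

the second, by 14 hours

Flight 1 in UTC: 17:35 − 10:00 = 07:35 on Aug 3.
+10 hours 41 minutes → arrive 18:16 UTC on Aug 3.
Flight 2 in UTC: 00:26 + 2:00 = 02:26 on Aug 3.
+1 hour and 50 minutes → arrive 04:16 UTC on Aug 3.
Flight 2 lands earlier by 14 hours.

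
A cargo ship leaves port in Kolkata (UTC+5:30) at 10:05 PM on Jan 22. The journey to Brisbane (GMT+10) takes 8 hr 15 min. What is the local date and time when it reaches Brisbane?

Convert departure to UTC: 10:05 PM − 5:30 = 4:35 PM UTC on Jan 22.
Add 8 hours 15 minutes travel time → 12:50 AM UTC (Jan 23).
Brisbane is UTC+10:00, so local arrival = 12:50 AM + 10:00 = 10:50 AM on Jan 23.

10:50 AM on Jan 23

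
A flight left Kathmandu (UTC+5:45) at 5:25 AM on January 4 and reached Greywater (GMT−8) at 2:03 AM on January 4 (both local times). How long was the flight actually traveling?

Greywater is 13:45 behind Kathmandu.
Clock-face elapsed time (ignoring zones) is −3 hours 22 minutes.
Actual elapsed = −3 hours 22 minutes + 13:45 = 10 hours 23 minutes.

10 hours 23 minutes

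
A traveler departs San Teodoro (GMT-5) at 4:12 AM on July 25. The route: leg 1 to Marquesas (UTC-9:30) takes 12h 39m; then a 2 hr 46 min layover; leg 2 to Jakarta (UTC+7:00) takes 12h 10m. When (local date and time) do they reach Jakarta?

7:47 PM on Jul 26

Convert departure to UTC: 4:12 AM + 5:00 = 9:12 AM UTC on Jul 25.
Add 12 hours 39 minutes leg 1 → 9:51 PM UTC.
Add 2 hours 46 minutes layover in Marquesas → 12:37 AM UTC (Jul 26).
Add 12 hours and 10 minutes leg 2 → 12:47 PM UTC.
Jakarta is UTC+7:00, so local arrival = 12:47 PM + 7:00 = 7:47 PM on Jul 26.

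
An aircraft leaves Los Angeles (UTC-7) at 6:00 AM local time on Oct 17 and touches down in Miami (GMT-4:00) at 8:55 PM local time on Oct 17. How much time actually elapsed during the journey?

11 hours 55 minutes

Miami is 3:00 ahead of Los Angeles.
Clock-face elapsed time (ignoring zones) is 14 hours 55 minutes.
Actual elapsed = 14 hours 55 minutes − 3:00 = 11 hours 55 minutes.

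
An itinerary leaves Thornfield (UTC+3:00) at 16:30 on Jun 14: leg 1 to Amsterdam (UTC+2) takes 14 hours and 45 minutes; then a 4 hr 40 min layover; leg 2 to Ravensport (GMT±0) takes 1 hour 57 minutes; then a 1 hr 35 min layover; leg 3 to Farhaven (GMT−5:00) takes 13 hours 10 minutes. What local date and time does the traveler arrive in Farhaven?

20:37 on June 15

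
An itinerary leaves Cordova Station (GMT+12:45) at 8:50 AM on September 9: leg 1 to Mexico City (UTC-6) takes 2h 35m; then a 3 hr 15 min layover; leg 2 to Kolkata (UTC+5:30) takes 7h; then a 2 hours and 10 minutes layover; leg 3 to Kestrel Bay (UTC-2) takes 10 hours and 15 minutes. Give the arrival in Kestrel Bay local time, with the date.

7:20 PM on September 9

Convert departure to UTC: 8:50 AM − 12:45 = 8:05 PM UTC on Sep 8.
Add 2 hours and 35 minutes leg 1 → 10:40 PM UTC.
Add 3 hours 15 minutes layover in Mexico City → 1:55 AM UTC (Sep 9).
Add 7 hours leg 2 → 8:55 AM UTC.
Add 2 hours 10 minutes layover in Kolkata → 11:05 AM UTC.
Add 10 hours 15 minutes leg 3 → 9:20 PM UTC.
Kestrel Bay is UTC−2:00, so local arrival = 9:20 PM − 2:00 = 7:20 PM on Sep 9.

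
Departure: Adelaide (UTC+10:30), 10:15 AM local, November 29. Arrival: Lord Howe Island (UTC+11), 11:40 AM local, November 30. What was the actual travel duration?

24 hours 55 minutes

Departure in UTC: 10:15 AM − 10:30 = 11:45 PM on Nov 28.
Arrival in UTC: 11:40 AM − 11:00 = 12:40 AM on Nov 30.
Elapsed = 12:40 AM − 11:45 PM (+2 days) = 24 hours 55 minutes.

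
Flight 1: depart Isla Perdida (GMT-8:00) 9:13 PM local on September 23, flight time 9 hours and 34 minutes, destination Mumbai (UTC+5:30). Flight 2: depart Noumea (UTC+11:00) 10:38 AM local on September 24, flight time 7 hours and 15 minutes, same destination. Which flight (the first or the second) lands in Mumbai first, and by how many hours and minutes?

the second, by 7 hours 54 minutes

Flight 1 in UTC: 9:13 PM + 8:00 = 5:13 AM on Sep 24.
+9 hours 34 minutes → arrive 2:47 PM UTC on Sep 24.
Flight 2 in UTC: 10:38 AM − 11:00 = 11:38 PM on Sep 23.
+7 hours and 15 minutes → arrive 6:53 AM UTC on Sep 24.
Flight 2 lands earlier by 7 hours 54 minutes.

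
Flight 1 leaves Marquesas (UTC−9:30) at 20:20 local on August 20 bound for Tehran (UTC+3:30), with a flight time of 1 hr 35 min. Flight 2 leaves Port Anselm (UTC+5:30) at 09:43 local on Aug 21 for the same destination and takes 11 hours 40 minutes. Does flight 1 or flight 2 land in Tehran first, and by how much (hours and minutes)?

the first, by 8 hours 28 minutes

Flight 1 in UTC: 20:20 + 9:30 = 05:50 on Aug 21.
+1 hour 35 minutes → arrive 07:25 UTC on Aug 21.
Flight 2 in UTC: 09:43 − 5:30 = 04:13 on Aug 21.
+11 hours and 40 minutes → arrive 15:53 UTC on Aug 21.
Flight 1 lands earlier by 8 hours 28 minutes.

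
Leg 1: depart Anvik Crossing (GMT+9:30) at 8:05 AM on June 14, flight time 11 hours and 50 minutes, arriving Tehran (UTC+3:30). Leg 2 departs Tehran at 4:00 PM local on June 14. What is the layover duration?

Convert departure to UTC: 8:05 AM − 9:30 = 10:35 PM UTC on Jun 13.
Add 11 hours and 50 minutes flight time → 10:25 AM UTC (Jun 14).
Tehran is UTC+3:30, so local arrival = 10:25 AM + 3:30 = 1:55 PM on Jun 14.
Layover = 4:00 PM − 1:55 PM = 2 hours 5 minutes.

2 hours 5 minutes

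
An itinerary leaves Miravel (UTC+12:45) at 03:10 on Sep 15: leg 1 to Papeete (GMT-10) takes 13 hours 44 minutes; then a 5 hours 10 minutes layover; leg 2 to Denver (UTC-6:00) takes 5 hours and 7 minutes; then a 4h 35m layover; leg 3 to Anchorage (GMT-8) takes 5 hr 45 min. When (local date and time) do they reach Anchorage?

Convert departure to UTC: 03:10 − 12:45 = 14:25 UTC on Sep 14.
Add 13 hours 44 minutes leg 1 → 04:09 UTC (Sep 15).
Add 5 hours and 10 minutes layover in Papeete → 09:19 UTC.
Add 5 hours and 7 minutes leg 2 → 14:26 UTC.
Add 4 hours 35 minutes layover in Denver → 19:01 UTC.
Add 5 hours and 45 minutes leg 3 → 00:46 UTC (Sep 16).
Anchorage is UTC−8:00, so local arrival = 00:46 − 8:00 = 16:46 on Sep 15.

16:46 on Sep 15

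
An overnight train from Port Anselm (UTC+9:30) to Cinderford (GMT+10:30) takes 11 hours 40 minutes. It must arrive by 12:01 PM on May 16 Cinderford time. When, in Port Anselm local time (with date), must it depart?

11:21 PM on May 15

Target arrival in UTC: 12:01 PM − 10:30 = 1:31 AM on May 16.
Subtract 11 hours 40 minutes → departure 1:51 PM UTC on May 15.
Port Anselm is UTC+9:30: 1:51 PM + 9:30 = 11:21 PM on May 15.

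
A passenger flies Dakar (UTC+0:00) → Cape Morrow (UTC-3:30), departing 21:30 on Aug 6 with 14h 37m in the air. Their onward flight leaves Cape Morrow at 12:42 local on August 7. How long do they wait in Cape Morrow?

4 hours 5 minutes

Dakar is at UTC+0, so departure is already 21:30 UTC on Aug 6.
Add 14 hours 37 minutes flight time → 12:07 UTC (Aug 7).
Cape Morrow is UTC−3:30, so local arrival = 12:07 − 3:30 = 08:37 on Aug 7.
Layover = 12:42 − 08:37 = 4 hours 5 minutes.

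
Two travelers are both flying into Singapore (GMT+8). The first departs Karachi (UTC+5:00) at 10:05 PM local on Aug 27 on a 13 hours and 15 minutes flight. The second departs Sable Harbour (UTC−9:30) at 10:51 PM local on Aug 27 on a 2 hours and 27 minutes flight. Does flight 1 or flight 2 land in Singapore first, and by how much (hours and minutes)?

the first, by 4 hours 28 minutes

Flight 1 in UTC: 10:05 PM − 5:00 = 5:05 PM on Aug 27.
+13 hours 15 minutes → arrive 6:20 AM UTC on Aug 28.
Flight 2 in UTC: 10:51 PM + 9:30 = 8:21 AM on Aug 28.
+2 hours 27 minutes → arrive 10:48 AM UTC on Aug 28.
Flight 1 lands earlier by 4 hours 28 minutes.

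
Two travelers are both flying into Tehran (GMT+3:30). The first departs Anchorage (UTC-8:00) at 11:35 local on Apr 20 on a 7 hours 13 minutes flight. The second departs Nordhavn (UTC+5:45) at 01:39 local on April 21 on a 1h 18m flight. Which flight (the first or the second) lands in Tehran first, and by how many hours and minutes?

Flight 1 in UTC: 11:35 + 8:00 = 19:35 on Apr 20.
+7 hours and 13 minutes → arrive 02:48 UTC on Apr 21.
Flight 2 in UTC: 01:39 − 5:45 = 19:54 on Apr 20.
+1 hour and 18 minutes → arrive 21:12 UTC on Apr 20.
Flight 2 lands earlier by 5 hours 36 minutes.

the second, by 5 hours 36 minutes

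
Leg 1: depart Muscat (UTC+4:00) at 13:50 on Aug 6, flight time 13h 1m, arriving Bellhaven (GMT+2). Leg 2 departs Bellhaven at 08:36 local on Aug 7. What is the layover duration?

7 hours 45 minutes

Convert departure to UTC: 13:50 − 4:00 = 09:50 UTC on Aug 6.
Add 13 hours 1 minute flight time → 22:51 UTC.
Bellhaven is UTC+2:00, so local arrival = 22:51 + 2:00 = 00:51 on Aug 7.
Layover = 08:36 − 00:51 = 7 hours 45 minutes.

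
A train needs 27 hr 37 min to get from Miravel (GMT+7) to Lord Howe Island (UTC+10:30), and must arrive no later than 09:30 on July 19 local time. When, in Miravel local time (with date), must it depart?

02:23 on Jul 18

Target arrival in UTC: 09:30 − 10:30 = 23:00 on Jul 18.
Subtract 27 hours 37 minutes → departure 19:23 UTC on Jul 17.
Miravel is UTC+7:00: 19:23 + 7:00 = 02:23 on Jul 18.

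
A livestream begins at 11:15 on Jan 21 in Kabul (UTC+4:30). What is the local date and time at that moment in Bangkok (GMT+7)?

In UTC: 11:15 − 4:30 = 06:45 on Jan 21.
Bangkok is UTC+7:00: 06:45 + 7:00 = 13:45 on Jan 21.

13:45 on January 21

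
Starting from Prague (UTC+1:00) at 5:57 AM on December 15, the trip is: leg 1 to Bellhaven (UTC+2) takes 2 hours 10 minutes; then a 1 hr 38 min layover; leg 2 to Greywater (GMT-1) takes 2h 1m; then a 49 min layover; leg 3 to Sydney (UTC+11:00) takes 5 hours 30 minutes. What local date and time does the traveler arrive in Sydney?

Convert departure to UTC: 5:57 AM − 1:00 = 4:57 AM UTC on Dec 15.
Add 2 hours and 10 minutes leg 1 → 7:07 AM UTC.
Add 1 hour 38 minutes layover in Bellhaven → 8:45 AM UTC.
Add 2 hours 1 minute leg 2 → 10:46 AM UTC.
Add 49 minutes layover in Greywater → 11:35 AM UTC.
Add 5 hours 30 minutes leg 3 → 5:05 PM UTC.
Sydney is UTC+11:00, so local arrival = 5:05 PM + 11:00 = 4:05 AM on Dec 16.

4:05 AM on December 16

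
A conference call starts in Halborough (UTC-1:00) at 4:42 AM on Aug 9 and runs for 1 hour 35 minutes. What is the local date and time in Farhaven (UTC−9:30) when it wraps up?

Convert start to UTC: 4:42 AM + 1:00 = 5:42 AM UTC on Aug 9.
Add 1 hour 35 minutes duration → 7:17 AM UTC.
Farhaven is UTC−9:30, so local end time = 7:17 AM − 9:30 = 9:47 PM on Aug 8.

9:47 PM on August 8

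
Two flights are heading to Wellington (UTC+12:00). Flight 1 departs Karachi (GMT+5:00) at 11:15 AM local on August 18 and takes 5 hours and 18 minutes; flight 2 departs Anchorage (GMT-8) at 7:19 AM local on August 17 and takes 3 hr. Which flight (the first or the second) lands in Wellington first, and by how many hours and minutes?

the second, by 17 hours 14 minutes

Flight 1 in UTC: 11:15 AM − 5:00 = 6:15 AM on Aug 18.
+5 hours and 18 minutes → arrive 11:33 AM UTC on Aug 18.
Flight 2 in UTC: 7:19 AM + 8:00 = 3:19 PM on Aug 17.
+3 hours → arrive 6:19 PM UTC on Aug 17.
Flight 2 lands earlier by 17 hours 14 minutes.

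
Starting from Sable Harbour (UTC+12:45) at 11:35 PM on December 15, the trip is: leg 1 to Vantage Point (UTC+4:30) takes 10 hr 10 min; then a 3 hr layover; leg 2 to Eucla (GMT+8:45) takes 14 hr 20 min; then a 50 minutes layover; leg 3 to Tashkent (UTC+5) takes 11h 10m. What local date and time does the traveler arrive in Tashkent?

Convert departure to UTC: 11:35 PM − 12:45 = 10:50 AM UTC on Dec 15.
Add 10 hours and 10 minutes leg 1 → 9:00 PM UTC.
Add 3 hours layover in Vantage Point → 12:00 AM UTC (Dec 16).
Add 14 hours and 20 minutes leg 2 → 2:20 PM UTC.
Add 50 minutes layover in Eucla → 3:10 PM UTC.
Add 11 hours and 10 minutes leg 3 → 2:20 AM UTC (Dec 17).
Tashkent is UTC+5:00, so local arrival = 2:20 AM + 5:00 = 7:20 AM on Dec 17.

7:20 AM on December 17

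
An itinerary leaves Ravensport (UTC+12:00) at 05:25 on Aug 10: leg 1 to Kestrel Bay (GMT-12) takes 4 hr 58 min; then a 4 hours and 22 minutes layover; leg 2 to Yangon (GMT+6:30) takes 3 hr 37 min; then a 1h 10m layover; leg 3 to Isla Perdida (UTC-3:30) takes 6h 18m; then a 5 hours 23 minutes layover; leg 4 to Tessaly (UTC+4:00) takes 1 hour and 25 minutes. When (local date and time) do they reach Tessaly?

Convert departure to UTC: 05:25 − 12:00 = 17:25 UTC on Aug 9.
Add 4 hours 58 minutes leg 1 → 22:23 UTC.
Add 4 hours and 22 minutes layover in Kestrel Bay → 02:45 UTC (Aug 10).
Add 3 hours 37 minutes leg 2 → 06:22 UTC.
Add 1 hour and 10 minutes layover in Yangon → 07:32 UTC.
Add 6 hours 18 minutes leg 3 → 13:50 UTC.
Add 5 hours 23 minutes layover in Isla Perdida → 19:13 UTC.
Add 1 hour 25 minutes leg 4 → 20:38 UTC.
Tessaly is UTC+4:00, so local arrival = 20:38 + 4:00 = 00:38 on Aug 11.

00:38 on August 11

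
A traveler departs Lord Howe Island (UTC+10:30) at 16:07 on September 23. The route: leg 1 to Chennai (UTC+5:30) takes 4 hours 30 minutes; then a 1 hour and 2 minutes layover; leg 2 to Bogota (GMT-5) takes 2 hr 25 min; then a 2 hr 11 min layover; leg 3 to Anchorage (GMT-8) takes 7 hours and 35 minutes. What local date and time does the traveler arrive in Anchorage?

15:20 on September 23

Convert departure to UTC: 16:07 − 10:30 = 05:37 UTC on Sep 23.
Add 4 hours 30 minutes leg 1 → 10:07 UTC.
Add 1 hour and 2 minutes layover in Chennai → 11:09 UTC.
Add 2 hours and 25 minutes leg 2 → 13:34 UTC.
Add 2 hours 11 minutes layover in Bogota → 15:45 UTC.
Add 7 hours and 35 minutes leg 3 → 23:20 UTC.
Anchorage is UTC−8:00, so local arrival = 23:20 − 8:00 = 15:20 on Sep 23.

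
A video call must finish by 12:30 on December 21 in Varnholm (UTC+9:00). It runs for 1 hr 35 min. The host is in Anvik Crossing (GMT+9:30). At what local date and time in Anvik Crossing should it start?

Target end time in UTC: 12:30 − 9:00 = 03:30 on Dec 21.
Subtract 1 hour and 35 minutes → start 01:55 UTC on Dec 21.
Anvik Crossing is UTC+9:30: 01:55 + 9:30 = 11:25 on Dec 21.

11:25 on December 21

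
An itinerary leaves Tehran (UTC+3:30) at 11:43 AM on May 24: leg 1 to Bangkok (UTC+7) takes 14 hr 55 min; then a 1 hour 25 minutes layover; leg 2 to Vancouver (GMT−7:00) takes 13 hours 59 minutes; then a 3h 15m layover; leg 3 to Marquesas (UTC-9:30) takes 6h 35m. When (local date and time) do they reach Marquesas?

2:52 PM on May 25

Convert departure to UTC: 11:43 AM − 3:30 = 8:13 AM UTC on May 24.
Add 14 hours and 55 minutes leg 1 → 11:08 PM UTC.
Add 1 hour and 25 minutes layover in Bangkok → 12:33 AM UTC (May 25).
Add 13 hours and 59 minutes leg 2 → 2:32 PM UTC.
Add 3 hours and 15 minutes layover in Vancouver → 5:47 PM UTC.
Add 6 hours 35 minutes leg 3 → 12:22 AM UTC (May 26).
Marquesas is UTC−9:30, so local arrival = 12:22 AM − 9:30 = 2:52 PM on May 25.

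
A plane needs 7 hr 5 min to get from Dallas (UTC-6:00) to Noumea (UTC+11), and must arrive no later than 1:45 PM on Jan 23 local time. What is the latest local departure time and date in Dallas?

1:40 PM on Jan 22

Target arrival in UTC: 1:45 PM − 11:00 = 2:45 AM on Jan 23.
Subtract 7 hours 5 minutes → departure 7:40 PM UTC on Jan 22.
Dallas is UTC−6:00: 7:40 PM − 6:00 = 1:40 PM on Jan 22.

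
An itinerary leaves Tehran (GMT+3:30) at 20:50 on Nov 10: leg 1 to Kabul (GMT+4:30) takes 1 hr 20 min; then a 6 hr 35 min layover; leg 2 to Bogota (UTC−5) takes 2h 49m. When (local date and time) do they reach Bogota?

23:04 on November 10

Convert departure to UTC: 20:50 − 3:30 = 17:20 UTC on Nov 10.
Add 1 hour and 20 minutes leg 1 → 18:40 UTC.
Add 6 hours and 35 minutes layover in Kabul → 01:15 UTC (Nov 11).
Add 2 hours and 49 minutes leg 2 → 04:04 UTC.
Bogota is UTC−5:00, so local arrival = 04:04 − 5:00 = 23:04 on Nov 10.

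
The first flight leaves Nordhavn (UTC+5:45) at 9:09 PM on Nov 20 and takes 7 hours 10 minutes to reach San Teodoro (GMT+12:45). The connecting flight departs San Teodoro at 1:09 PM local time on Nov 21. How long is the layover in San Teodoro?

1 hour 50 minutes

Convert departure to UTC: 9:09 PM − 5:45 = 3:24 PM UTC on Nov 20.
Add 7 hours and 10 minutes flight time → 10:34 PM UTC.
San Teodoro is UTC+12:45, so local arrival = 10:34 PM + 12:45 = 11:19 AM on Nov 21.
Layover = 1:09 PM − 11:19 AM = 1 hour 50 minutes.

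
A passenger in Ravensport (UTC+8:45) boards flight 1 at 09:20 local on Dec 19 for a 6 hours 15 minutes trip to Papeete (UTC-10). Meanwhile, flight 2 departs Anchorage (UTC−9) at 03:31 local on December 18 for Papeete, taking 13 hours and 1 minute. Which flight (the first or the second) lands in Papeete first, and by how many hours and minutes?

Flight 1 in UTC: 09:20 − 8:45 = 00:35 on Dec 19.
+6 hours 15 minutes → arrive 06:50 UTC on Dec 19.
Flight 2 in UTC: 03:31 + 9:00 = 12:31 on Dec 18.
+13 hours and 1 minute → arrive 01:32 UTC on Dec 19.
Flight 2 lands earlier by 5 hours 18 minutes.

the second, by 5 hours 18 minutes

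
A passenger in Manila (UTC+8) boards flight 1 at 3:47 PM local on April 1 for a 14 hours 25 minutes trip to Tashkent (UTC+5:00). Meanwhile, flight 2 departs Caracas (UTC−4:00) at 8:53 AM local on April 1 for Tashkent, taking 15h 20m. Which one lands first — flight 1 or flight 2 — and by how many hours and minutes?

the first, by 6 hours 1 minute

Flight 1 in UTC: 3:47 PM − 8:00 = 7:47 AM on Apr 1.
+14 hours and 25 minutes → arrive 10:12 PM UTC on Apr 1.
Flight 2 in UTC: 8:53 AM + 4:00 = 12:53 PM on Apr 1.
+15 hours and 20 minutes → arrive 4:13 AM UTC on Apr 2.
Flight 1 lands earlier by 6 hours 1 minute.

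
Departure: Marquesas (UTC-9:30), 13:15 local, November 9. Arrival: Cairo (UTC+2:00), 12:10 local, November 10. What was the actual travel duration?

Departure in UTC: 13:15 + 9:30 = 22:45 on Nov 9.
Arrival in UTC: 12:10 − 2:00 = 10:10 on Nov 10.
Elapsed = 10:10 − 22:45 (+1 day) = 11 hours 25 minutes.

11 hours 25 minutes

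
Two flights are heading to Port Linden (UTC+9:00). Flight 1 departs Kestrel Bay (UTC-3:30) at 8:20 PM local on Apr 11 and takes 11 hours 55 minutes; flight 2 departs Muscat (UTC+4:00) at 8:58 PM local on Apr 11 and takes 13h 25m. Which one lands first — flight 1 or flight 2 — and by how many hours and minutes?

the second, by 5 hours 22 minutes

Flight 1 in UTC: 8:20 PM + 3:30 = 11:50 PM on Apr 11.
+11 hours and 55 minutes → arrive 11:45 AM UTC on Apr 12.
Flight 2 in UTC: 8:58 PM − 4:00 = 4:58 PM on Apr 11.
+13 hours and 25 minutes → arrive 6:23 AM UTC on Apr 12.
Flight 2 lands earlier by 5 hours 22 minutes.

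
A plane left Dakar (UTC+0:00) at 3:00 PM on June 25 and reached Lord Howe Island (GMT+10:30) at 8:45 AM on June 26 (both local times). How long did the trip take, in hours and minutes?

Departure is already UTC: 3:00 PM on Jun 25.
Arrival in UTC: 8:45 AM − 10:30 = 10:15 PM on Jun 25.
Elapsed = 10:15 PM − 3:00 PM = 7 hours 15 minutes.

7 hours 15 minutes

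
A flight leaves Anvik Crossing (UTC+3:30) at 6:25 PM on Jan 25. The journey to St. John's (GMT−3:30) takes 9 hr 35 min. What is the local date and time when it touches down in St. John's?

Convert departure to UTC: 6:25 PM − 3:30 = 2:55 PM UTC on Jan 25.
Add 9 hours 35 minutes travel time → 12:30 AM UTC (Jan 26).
St. John's is UTC−3:30, so local arrival = 12:30 AM − 3:30 = 9:00 PM on Jan 25.

9:00 PM on Jan 25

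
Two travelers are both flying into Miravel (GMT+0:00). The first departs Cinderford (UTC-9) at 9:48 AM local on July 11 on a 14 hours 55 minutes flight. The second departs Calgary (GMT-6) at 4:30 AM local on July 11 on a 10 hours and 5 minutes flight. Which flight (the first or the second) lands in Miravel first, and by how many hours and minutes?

the second, by 13 hours 8 minutes

Flight 1 in UTC: 9:48 AM + 9:00 = 6:48 PM on Jul 11.
+14 hours 55 minutes → arrive 9:43 AM UTC on Jul 12.
Flight 2 in UTC: 4:30 AM + 6:00 = 10:30 AM on Jul 11.
+10 hours 5 minutes → arrive 8:35 PM UTC on Jul 11.
Flight 2 lands earlier by 13 hours 8 minutes.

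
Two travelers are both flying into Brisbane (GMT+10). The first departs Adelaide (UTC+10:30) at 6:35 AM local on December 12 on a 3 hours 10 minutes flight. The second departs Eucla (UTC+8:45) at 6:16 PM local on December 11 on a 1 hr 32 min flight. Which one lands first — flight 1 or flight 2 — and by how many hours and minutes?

the second, by 12 hours 12 minutes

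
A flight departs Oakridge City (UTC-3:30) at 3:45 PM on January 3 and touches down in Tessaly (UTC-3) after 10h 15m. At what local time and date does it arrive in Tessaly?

2:30 AM on January 4

Tessaly is 0:30 ahead of Oakridge City.
After 10 hours and 15 minutes it is 2:00 AM (Jan 4) in Oakridge City.
Shift by the zone difference: 2:00 AM + 0:30 = 2:30 AM on Jan 4 in Tessaly.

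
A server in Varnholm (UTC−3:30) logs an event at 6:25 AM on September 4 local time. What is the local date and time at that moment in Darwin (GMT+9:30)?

In UTC: 6:25 AM + 3:30 = 9:55 AM on Sep 4.
Darwin is UTC+9:30: 9:55 AM + 9:30 = 7:25 PM on Sep 4.

7:25 PM on Sep 4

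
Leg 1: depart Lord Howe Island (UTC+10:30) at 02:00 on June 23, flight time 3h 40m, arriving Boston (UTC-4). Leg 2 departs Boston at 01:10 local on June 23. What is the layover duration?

Convert departure to UTC: 02:00 − 10:30 = 15:30 UTC on Jun 22.
Add 3 hours 40 minutes flight time → 19:10 UTC.
Boston is UTC−4:00, so local arrival = 19:10 − 4:00 = 15:10 on Jun 22.
Layover = 01:10 − 15:10 (+1 day) = 10 hours.

10 hours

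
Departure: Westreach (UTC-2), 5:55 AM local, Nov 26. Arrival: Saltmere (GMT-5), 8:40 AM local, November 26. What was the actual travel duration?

5 hours 45 minutes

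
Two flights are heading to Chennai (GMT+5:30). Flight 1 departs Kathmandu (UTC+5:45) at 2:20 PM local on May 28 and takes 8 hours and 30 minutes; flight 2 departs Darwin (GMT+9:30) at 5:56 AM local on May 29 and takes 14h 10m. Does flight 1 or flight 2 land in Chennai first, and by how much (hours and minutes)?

Flight 1 in UTC: 2:20 PM − 5:45 = 8:35 AM on May 28.
+8 hours 30 minutes → arrive 5:05 PM UTC on May 28.
Flight 2 in UTC: 5:56 AM − 9:30 = 8:26 PM on May 28.
+14 hours 10 minutes → arrive 10:36 AM UTC on May 29.
Flight 1 lands earlier by 17 hours 31 minutes.

the first, by 17 hours 31 minutes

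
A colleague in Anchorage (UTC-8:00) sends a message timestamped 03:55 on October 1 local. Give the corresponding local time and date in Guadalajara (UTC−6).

05:55 on October 1

In UTC: 03:55 + 8:00 = 11:55 on Oct 1.
Guadalajara is UTC−6:00: 11:55 − 6:00 = 05:55 on Oct 1.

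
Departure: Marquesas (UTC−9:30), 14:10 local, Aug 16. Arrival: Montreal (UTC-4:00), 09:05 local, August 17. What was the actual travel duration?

Montreal is 5:30 ahead of Marquesas.
Clock-face elapsed time (ignoring zones) is 18 hours 55 minutes.
Actual elapsed = 18 hours 55 minutes − 5:30 = 13 hours 25 minutes.

13 hours 25 minutes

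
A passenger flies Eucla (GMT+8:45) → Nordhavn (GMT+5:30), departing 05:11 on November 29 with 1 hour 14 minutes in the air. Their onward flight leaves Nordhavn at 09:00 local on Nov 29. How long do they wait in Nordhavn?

5 hours 50 minutes

Convert departure to UTC: 05:11 − 8:45 = 20:26 UTC on Nov 28.
Add 1 hour and 14 minutes flight time → 21:40 UTC.
Nordhavn is UTC+5:30, so local arrival = 21:40 + 5:30 = 03:10 on Nov 29.
Layover = 09:00 − 03:10 = 5 hours 50 minutes.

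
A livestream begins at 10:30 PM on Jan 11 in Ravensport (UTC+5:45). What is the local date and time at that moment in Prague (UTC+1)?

In UTC: 10:30 PM − 5:45 = 4:45 PM on Jan 11.
Prague is UTC+1:00: 4:45 PM + 1:00 = 5:45 PM on Jan 11.

5:45 PM on January 11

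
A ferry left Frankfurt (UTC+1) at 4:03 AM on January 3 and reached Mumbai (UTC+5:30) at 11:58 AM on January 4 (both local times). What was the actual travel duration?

Mumbai is 4:30 ahead of Frankfurt.
Clock-face elapsed time (ignoring zones) is 31 hours 55 minutes.
Actual elapsed = 31 hours 55 minutes − 4:30 = 27 hours 25 minutes.

27 hours 25 minutes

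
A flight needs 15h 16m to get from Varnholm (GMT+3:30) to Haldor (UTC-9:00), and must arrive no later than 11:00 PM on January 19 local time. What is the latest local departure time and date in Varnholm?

8:14 PM on January 19

Target arrival in UTC: 11:00 PM + 9:00 = 8:00 AM on Jan 20.
Subtract 15 hours and 16 minutes → departure 4:44 PM UTC on Jan 19.
Varnholm is UTC+3:30: 4:44 PM + 3:30 = 8:14 PM on Jan 19.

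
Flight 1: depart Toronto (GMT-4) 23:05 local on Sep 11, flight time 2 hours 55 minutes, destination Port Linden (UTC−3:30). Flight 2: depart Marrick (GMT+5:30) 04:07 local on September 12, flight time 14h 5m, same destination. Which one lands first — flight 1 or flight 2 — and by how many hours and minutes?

Flight 1 in UTC: 23:05 + 4:00 = 03:05 on Sep 12.
+2 hours 55 minutes → arrive 06:00 UTC on Sep 12.
Flight 2 in UTC: 04:07 − 5:30 = 22:37 on Sep 11.
+14 hours and 5 minutes → arrive 12:42 UTC on Sep 12.
Flight 1 lands earlier by 6 hours 42 minutes.

the first, by 6 hours 42 minutes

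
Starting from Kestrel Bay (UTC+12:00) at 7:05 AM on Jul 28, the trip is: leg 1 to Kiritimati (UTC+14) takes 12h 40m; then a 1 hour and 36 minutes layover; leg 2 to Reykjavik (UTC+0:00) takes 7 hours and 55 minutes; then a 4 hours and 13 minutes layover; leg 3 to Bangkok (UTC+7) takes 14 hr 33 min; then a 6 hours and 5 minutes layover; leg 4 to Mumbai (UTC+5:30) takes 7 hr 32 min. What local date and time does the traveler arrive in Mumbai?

7:09 AM on July 30

Convert departure to UTC: 7:05 AM − 12:00 = 7:05 PM UTC on Jul 27.
Add 12 hours and 40 minutes leg 1 → 7:45 AM UTC (Jul 28).
Add 1 hour and 36 minutes layover in Kiritimati → 9:21 AM UTC.
Add 7 hours 55 minutes leg 2 → 5:16 PM UTC.
Add 4 hours 13 minutes layover in Reykjavik → 9:29 PM UTC.
Add 14 hours and 33 minutes leg 3 → 12:02 PM UTC (Jul 29).
Add 6 hours 5 minutes layover in Bangkok → 6:07 PM UTC.
Add 7 hours and 32 minutes leg 4 → 1:39 AM UTC (Jul 30).
Mumbai is UTC+5:30, so local arrival = 1:39 AM + 5:30 = 7:09 AM on Jul 30.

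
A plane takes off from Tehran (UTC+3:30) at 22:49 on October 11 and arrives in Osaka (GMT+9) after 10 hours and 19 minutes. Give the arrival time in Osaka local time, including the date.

14:38 on October 12

Osaka is 5:30 ahead of Tehran.
After 10 hours and 19 minutes it is 09:08 (Oct 12) in Tehran.
Shift by the zone difference: 09:08 + 5:30 = 14:38 on Oct 12 in Osaka.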